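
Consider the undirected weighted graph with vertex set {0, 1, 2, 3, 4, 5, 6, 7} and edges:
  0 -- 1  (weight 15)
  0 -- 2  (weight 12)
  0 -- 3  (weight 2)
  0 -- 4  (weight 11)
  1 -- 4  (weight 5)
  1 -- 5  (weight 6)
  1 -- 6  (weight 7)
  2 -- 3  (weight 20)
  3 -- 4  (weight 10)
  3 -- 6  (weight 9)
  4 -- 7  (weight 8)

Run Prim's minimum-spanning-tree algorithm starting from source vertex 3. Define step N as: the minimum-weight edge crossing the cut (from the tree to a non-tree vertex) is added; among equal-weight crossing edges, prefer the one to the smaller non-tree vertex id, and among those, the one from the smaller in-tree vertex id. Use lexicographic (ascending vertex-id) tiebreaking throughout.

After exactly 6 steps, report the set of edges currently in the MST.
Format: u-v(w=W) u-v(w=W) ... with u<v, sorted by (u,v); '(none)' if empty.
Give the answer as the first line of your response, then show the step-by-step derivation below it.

0-3(w=2) 1-4(w=5) 1-5(w=6) 1-6(w=7) 3-6(w=9) 4-7(w=8)

step 1: add edge 0-3 (w=2); MST = {0-3(w=2)}
step 2: add edge 3-6 (w=9); MST = {0-3(w=2) 3-6(w=9)}
step 3: add edge 1-6 (w=7); MST = {0-3(w=2) 1-6(w=7) 3-6(w=9)}
step 4: add edge 1-4 (w=5); MST = {0-3(w=2) 1-4(w=5) 1-6(w=7) 3-6(w=9)}
step 5: add edge 1-5 (w=6); MST = {0-3(w=2) 1-4(w=5) 1-5(w=6) 1-6(w=7) 3-6(w=9)}
step 6: add edge 4-7 (w=8); MST = {0-3(w=2) 1-4(w=5) 1-5(w=6) 1-6(w=7) 3-6(w=9) 4-7(w=8)}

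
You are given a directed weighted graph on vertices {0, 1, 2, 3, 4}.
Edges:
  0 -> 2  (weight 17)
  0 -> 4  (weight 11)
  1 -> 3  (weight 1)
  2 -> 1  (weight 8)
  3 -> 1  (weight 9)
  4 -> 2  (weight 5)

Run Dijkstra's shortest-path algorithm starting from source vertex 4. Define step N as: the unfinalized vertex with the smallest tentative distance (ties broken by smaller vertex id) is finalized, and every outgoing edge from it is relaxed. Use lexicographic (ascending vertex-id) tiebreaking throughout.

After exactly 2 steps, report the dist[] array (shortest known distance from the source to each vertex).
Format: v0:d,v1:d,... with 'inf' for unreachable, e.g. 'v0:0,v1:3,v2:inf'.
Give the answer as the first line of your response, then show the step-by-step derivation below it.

v0:inf,v1:13,v2:5,v3:inf,v4:0

step 1: dist = v0:inf,v1:inf,v2:5,v3:inf,v4:0
step 2: dist = v0:inf,v1:13,v2:5,v3:inf,v4:0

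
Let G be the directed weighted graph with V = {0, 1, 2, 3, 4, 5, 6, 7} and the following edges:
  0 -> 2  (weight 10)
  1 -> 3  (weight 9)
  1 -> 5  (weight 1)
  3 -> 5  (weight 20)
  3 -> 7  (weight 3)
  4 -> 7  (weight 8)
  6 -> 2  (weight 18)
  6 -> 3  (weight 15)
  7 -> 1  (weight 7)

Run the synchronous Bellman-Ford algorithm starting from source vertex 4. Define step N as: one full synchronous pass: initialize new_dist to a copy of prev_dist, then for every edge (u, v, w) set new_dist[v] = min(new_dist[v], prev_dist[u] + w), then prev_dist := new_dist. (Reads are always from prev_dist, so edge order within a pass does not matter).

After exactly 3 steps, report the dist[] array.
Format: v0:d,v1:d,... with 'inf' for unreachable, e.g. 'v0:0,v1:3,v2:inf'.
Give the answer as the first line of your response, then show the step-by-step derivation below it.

v0:inf,v1:15,v2:inf,v3:24,v4:0,v5:16,v6:inf,v7:8

step 1: dist = v0:inf,v1:inf,v2:inf,v3:inf,v4:0,v5:inf,v6:inf,v7:8
step 2: dist = v0:inf,v1:15,v2:inf,v3:inf,v4:0,v5:inf,v6:inf,v7:8
step 3: dist = v0:inf,v1:15,v2:inf,v3:24,v4:0,v5:16,v6:inf,v7:8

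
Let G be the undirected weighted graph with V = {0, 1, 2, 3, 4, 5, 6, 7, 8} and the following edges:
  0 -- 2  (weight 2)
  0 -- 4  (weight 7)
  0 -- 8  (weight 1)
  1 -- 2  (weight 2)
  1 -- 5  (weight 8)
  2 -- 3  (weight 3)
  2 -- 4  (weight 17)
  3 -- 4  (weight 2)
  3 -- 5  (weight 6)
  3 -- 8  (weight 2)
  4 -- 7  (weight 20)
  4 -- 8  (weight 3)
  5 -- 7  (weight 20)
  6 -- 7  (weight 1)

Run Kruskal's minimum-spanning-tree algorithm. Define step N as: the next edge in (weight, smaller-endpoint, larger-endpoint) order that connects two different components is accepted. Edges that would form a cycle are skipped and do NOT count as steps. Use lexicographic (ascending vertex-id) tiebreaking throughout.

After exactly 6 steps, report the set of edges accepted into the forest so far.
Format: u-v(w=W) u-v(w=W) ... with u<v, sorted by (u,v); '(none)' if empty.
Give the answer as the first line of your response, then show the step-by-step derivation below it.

0-2(w=2) 0-8(w=1) 1-2(w=2) 3-4(w=2) 3-8(w=2) 6-7(w=1)

step 1: add edge 0-8 (w=1); MST = {0-8(w=1)}
step 2: add edge 6-7 (w=1); MST = {0-8(w=1) 6-7(w=1)}
step 3: add edge 0-2 (w=2); MST = {0-2(w=2) 0-8(w=1) 6-7(w=1)}
step 4: add edge 1-2 (w=2); MST = {0-2(w=2) 0-8(w=1) 1-2(w=2) 6-7(w=1)}
step 5: add edge 3-4 (w=2); MST = {0-2(w=2) 0-8(w=1) 1-2(w=2) 3-4(w=2) 6-7(w=1)}
step 6: add edge 3-8 (w=2); MST = {0-2(w=2) 0-8(w=1) 1-2(w=2) 3-4(w=2) 3-8(w=2) 6-7(w=1)}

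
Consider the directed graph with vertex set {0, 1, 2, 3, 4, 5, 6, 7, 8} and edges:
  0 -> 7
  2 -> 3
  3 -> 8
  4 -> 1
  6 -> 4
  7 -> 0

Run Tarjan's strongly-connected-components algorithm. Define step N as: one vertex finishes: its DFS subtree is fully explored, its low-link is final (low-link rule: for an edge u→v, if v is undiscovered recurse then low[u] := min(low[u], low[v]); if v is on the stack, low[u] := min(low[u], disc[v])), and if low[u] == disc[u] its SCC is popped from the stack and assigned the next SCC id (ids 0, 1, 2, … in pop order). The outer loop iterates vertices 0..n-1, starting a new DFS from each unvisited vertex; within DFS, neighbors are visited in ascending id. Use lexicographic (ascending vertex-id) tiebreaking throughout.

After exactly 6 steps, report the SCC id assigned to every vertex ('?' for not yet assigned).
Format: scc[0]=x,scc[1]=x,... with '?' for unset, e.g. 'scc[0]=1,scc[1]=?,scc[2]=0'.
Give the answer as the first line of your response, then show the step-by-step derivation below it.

scc[0]=0,scc[1]=1,scc[2]=4,scc[3]=3,scc[4]=?,scc[5]=?,scc[6]=?,scc[7]=0,scc[8]=2

step 1: low=(low[0]=0,low[1]=?,low[2]=?,low[3]=?,low[4]=?,low[5]=?,low[6]=?,low[7]=0,low[8]=?); scc=(scc[0]=?,scc[1]=?,scc[2]=?,scc[3]=?,scc[4]=?,scc[5]=?,scc[6]=?,scc[7]=?,scc[8]=?)
step 2: low=(low[0]=0,low[1]=?,low[2]=?,low[3]=?,low[4]=?,low[5]=?,low[6]=?,low[7]=0,low[8]=?); scc=(scc[0]=0,scc[1]=?,scc[2]=?,scc[3]=?,scc[4]=?,scc[5]=?,scc[6]=?,scc[7]=0,scc[8]=?)
step 3: low=(low[0]=0,low[1]=2,low[2]=?,low[3]=?,low[4]=?,low[5]=?,low[6]=?,low[7]=0,low[8]=?); scc=(scc[0]=0,scc[1]=1,scc[2]=?,scc[3]=?,scc[4]=?,scc[5]=?,scc[6]=?,scc[7]=0,scc[8]=?)
step 4: low=(low[0]=0,low[1]=2,low[2]=3,low[3]=4,low[4]=?,low[5]=?,low[6]=?,low[7]=0,low[8]=5); scc=(scc[0]=0,scc[1]=1,scc[2]=?,scc[3]=?,scc[4]=?,scc[5]=?,scc[6]=?,scc[7]=0,scc[8]=2)
step 5: low=(low[0]=0,low[1]=2,low[2]=3,low[3]=4,low[4]=?,low[5]=?,low[6]=?,low[7]=0,low[8]=5); scc=(scc[0]=0,scc[1]=1,scc[2]=?,scc[3]=3,scc[4]=?,scc[5]=?,scc[6]=?,scc[7]=0,scc[8]=2)
step 6: low=(low[0]=0,low[1]=2,low[2]=3,low[3]=4,low[4]=?,low[5]=?,low[6]=?,low[7]=0,low[8]=5); scc=(scc[0]=0,scc[1]=1,scc[2]=4,scc[3]=3,scc[4]=?,scc[5]=?,scc[6]=?,scc[7]=0,scc[8]=2)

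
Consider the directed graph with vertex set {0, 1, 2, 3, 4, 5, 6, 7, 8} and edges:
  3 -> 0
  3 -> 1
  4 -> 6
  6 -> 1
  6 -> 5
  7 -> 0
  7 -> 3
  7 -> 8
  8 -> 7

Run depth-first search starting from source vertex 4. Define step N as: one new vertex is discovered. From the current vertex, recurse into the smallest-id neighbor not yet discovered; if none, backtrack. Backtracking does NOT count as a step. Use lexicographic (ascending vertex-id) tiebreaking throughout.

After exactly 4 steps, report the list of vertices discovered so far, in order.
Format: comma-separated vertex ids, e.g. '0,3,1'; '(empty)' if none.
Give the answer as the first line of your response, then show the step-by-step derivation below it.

4,6,1,5

step 1: discover 4; path=4; order=4
step 2: discover 6; path=4>6; order=4,6
step 3: discover 1; path=4>6>1; order=4,6,1
step 4: discover 5; path=4>6>5; order=4,6,1,5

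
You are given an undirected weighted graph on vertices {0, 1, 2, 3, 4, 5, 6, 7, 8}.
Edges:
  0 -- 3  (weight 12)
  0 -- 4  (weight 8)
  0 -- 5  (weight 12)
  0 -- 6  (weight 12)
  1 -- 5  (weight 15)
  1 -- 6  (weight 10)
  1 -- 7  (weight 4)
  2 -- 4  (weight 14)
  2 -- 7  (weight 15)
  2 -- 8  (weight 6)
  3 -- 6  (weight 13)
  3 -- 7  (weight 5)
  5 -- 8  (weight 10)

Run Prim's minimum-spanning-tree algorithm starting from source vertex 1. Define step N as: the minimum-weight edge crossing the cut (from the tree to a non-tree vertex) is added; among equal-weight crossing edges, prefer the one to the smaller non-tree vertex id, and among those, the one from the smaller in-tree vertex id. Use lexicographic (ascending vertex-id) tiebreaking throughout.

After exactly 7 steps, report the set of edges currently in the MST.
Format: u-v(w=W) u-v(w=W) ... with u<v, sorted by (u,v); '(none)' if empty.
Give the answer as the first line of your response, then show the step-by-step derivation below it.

0-3(w=12) 0-4(w=8) 0-5(w=12) 1-6(w=10) 1-7(w=4) 3-7(w=5) 5-8(w=10)

step 1: add edge 1-7 (w=4); MST = {1-7(w=4)}
step 2: add edge 3-7 (w=5); MST = {1-7(w=4) 3-7(w=5)}
step 3: add edge 1-6 (w=10); MST = {1-6(w=10) 1-7(w=4) 3-7(w=5)}
step 4: add edge 0-3 (w=12); MST = {0-3(w=12) 1-6(w=10) 1-7(w=4) 3-7(w=5)}
step 5: add edge 0-4 (w=8); MST = {0-3(w=12) 0-4(w=8) 1-6(w=10) 1-7(w=4) 3-7(w=5)}
step 6: add edge 0-5 (w=12); MST = {0-3(w=12) 0-4(w=8) 0-5(w=12) 1-6(w=10) 1-7(w=4) 3-7(w=5)}
step 7: add edge 5-8 (w=10); MST = {0-3(w=12) 0-4(w=8) 0-5(w=12) 1-6(w=10) 1-7(w=4) 3-7(w=5) 5-8(w=10)}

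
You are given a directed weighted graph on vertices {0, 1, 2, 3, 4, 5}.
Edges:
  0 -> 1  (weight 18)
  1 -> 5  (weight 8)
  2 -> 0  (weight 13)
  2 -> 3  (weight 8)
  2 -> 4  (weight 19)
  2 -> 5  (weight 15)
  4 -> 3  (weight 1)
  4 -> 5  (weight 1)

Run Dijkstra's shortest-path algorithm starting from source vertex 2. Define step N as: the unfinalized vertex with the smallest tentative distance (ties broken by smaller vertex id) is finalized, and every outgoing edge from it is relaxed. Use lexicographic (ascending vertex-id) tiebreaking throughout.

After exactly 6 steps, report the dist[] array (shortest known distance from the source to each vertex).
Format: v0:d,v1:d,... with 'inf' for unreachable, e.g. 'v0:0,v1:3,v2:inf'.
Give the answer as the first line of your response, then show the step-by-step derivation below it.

v0:13,v1:31,v2:0,v3:8,v4:19,v5:15

step 1: dist = v0:13,v1:inf,v2:0,v3:8,v4:19,v5:15
step 2: dist = v0:13,v1:inf,v2:0,v3:8,v4:19,v5:15
step 3: dist = v0:13,v1:31,v2:0,v3:8,v4:19,v5:15
step 4: dist = v0:13,v1:31,v2:0,v3:8,v4:19,v5:15
step 5: dist = v0:13,v1:31,v2:0,v3:8,v4:19,v5:15
step 6: dist = v0:13,v1:31,v2:0,v3:8,v4:19,v5:15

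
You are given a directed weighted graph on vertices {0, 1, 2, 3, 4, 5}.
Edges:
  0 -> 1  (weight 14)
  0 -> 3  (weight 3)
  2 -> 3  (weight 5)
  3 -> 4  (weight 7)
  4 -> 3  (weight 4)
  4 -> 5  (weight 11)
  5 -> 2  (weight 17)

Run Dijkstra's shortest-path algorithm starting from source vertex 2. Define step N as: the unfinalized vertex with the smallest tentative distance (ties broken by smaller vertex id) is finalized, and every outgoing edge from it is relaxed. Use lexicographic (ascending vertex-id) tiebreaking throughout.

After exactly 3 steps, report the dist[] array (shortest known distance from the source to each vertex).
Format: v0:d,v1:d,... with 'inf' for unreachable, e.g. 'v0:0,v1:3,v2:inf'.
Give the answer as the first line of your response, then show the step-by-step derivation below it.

v0:inf,v1:inf,v2:0,v3:5,v4:12,v5:23

step 1: dist = v0:inf,v1:inf,v2:0,v3:5,v4:inf,v5:inf
step 2: dist = v0:inf,v1:inf,v2:0,v3:5,v4:12,v5:inf
step 3: dist = v0:inf,v1:inf,v2:0,v3:5,v4:12,v5:23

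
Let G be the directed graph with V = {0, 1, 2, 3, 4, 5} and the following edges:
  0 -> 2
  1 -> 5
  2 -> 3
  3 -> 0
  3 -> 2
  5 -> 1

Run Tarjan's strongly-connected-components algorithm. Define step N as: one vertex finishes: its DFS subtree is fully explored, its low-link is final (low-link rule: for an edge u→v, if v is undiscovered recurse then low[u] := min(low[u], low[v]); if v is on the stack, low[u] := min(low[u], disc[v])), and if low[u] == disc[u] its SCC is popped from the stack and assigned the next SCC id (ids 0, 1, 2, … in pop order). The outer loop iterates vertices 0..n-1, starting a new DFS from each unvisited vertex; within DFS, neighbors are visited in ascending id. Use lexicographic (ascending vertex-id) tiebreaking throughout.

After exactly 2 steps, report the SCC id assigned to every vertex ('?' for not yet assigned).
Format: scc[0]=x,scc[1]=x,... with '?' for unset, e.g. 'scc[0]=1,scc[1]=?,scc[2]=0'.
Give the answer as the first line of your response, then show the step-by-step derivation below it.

scc[0]=?,scc[1]=?,scc[2]=?,scc[3]=?,scc[4]=?,scc[5]=?

step 1: low=(low[0]=0,low[1]=?,low[2]=1,low[3]=0,low[4]=?,low[5]=?); scc=(scc[0]=?,scc[1]=?,scc[2]=?,scc[3]=?,scc[4]=?,scc[5]=?)
step 2: low=(low[0]=0,low[1]=?,low[2]=0,low[3]=0,low[4]=?,low[5]=?); scc=(scc[0]=?,scc[1]=?,scc[2]=?,scc[3]=?,scc[4]=?,scc[5]=?)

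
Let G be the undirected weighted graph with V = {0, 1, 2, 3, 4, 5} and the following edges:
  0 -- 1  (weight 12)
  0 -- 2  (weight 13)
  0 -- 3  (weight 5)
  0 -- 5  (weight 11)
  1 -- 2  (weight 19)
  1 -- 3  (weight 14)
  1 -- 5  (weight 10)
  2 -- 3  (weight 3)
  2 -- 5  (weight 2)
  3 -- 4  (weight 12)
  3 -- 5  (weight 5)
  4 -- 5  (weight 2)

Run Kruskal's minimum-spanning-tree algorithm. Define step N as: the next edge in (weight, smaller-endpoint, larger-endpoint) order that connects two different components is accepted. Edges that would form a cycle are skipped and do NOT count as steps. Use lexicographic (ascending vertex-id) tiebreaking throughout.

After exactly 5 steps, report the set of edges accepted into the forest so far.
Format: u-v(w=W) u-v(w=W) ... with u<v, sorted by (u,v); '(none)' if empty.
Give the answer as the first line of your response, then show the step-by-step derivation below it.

0-3(w=5) 1-5(w=10) 2-3(w=3) 2-5(w=2) 4-5(w=2)

step 1: add edge 2-5 (w=2); MST = {2-5(w=2)}
step 2: add edge 4-5 (w=2); MST = {2-5(w=2) 4-5(w=2)}
step 3: add edge 2-3 (w=3); MST = {2-3(w=3) 2-5(w=2) 4-5(w=2)}
step 4: add edge 0-3 (w=5); MST = {0-3(w=5) 2-3(w=3) 2-5(w=2) 4-5(w=2)}
step 5: add edge 1-5 (w=10); MST = {0-3(w=5) 1-5(w=10) 2-3(w=3) 2-5(w=2) 4-5(w=2)}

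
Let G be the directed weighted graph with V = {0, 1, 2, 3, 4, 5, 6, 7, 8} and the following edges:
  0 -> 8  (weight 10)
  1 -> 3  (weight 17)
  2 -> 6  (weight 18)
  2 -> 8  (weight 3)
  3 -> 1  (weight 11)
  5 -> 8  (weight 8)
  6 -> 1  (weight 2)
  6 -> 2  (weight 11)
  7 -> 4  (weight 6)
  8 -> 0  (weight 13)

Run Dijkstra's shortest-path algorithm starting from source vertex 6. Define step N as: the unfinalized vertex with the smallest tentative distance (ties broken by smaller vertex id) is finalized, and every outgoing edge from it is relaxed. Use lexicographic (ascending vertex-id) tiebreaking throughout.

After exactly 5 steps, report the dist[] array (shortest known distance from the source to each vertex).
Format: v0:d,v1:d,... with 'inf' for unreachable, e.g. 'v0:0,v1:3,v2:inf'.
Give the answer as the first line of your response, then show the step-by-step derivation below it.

v0:27,v1:2,v2:11,v3:19,v4:inf,v5:inf,v6:0,v7:inf,v8:14

step 1: dist = v0:inf,v1:2,v2:11,v3:inf,v4:inf,v5:inf,v6:0,v7:inf,v8:inf
step 2: dist = v0:inf,v1:2,v2:11,v3:19,v4:inf,v5:inf,v6:0,v7:inf,v8:inf
step 3: dist = v0:inf,v1:2,v2:11,v3:19,v4:inf,v5:inf,v6:0,v7:inf,v8:14
step 4: dist = v0:27,v1:2,v2:11,v3:19,v4:inf,v5:inf,v6:0,v7:inf,v8:14
step 5: dist = v0:27,v1:2,v2:11,v3:19,v4:inf,v5:inf,v6:0,v7:inf,v8:14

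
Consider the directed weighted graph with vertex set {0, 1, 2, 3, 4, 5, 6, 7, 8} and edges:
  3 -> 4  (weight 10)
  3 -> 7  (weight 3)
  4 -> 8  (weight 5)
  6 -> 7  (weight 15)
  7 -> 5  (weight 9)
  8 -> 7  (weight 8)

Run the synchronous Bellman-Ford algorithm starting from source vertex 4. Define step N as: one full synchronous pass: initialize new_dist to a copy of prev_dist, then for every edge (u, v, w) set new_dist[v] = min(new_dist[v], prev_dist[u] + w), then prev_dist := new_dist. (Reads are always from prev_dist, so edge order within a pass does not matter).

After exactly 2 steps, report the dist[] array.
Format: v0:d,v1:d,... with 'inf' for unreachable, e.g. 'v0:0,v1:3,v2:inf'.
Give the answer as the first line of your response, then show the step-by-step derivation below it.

v0:inf,v1:inf,v2:inf,v3:inf,v4:0,v5:inf,v6:inf,v7:13,v8:5

step 1: dist = v0:inf,v1:inf,v2:inf,v3:inf,v4:0,v5:inf,v6:inf,v7:inf,v8:5
step 2: dist = v0:inf,v1:inf,v2:inf,v3:inf,v4:0,v5:inf,v6:inf,v7:13,v8:5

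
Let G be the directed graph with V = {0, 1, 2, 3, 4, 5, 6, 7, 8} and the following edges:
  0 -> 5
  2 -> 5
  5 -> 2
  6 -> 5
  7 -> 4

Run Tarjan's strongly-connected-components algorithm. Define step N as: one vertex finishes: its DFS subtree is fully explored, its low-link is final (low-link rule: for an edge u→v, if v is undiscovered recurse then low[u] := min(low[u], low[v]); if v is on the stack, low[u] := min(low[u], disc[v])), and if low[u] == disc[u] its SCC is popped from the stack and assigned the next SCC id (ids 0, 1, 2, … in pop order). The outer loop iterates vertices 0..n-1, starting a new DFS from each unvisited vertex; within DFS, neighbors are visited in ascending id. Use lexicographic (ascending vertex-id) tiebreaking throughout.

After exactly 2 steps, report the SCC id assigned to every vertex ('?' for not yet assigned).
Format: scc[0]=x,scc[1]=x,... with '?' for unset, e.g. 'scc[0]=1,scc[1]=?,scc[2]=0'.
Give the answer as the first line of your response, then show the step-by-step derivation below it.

scc[0]=?,scc[1]=?,scc[2]=0,scc[3]=?,scc[4]=?,scc[5]=0,scc[6]=?,scc[7]=?,scc[8]=?

step 1: low=(low[0]=0,low[1]=?,low[2]=1,low[3]=?,low[4]=?,low[5]=1,low[6]=?,low[7]=?,low[8]=?); scc=(scc[0]=?,scc[1]=?,scc[2]=?,scc[3]=?,scc[4]=?,scc[5]=?,scc[6]=?,scc[7]=?,scc[8]=?)
step 2: low=(low[0]=0,low[1]=?,low[2]=1,low[3]=?,low[4]=?,low[5]=1,low[6]=?,low[7]=?,low[8]=?); scc=(scc[0]=?,scc[1]=?,scc[2]=0,scc[3]=?,scc[4]=?,scc[5]=0,scc[6]=?,scc[7]=?,scc[8]=?)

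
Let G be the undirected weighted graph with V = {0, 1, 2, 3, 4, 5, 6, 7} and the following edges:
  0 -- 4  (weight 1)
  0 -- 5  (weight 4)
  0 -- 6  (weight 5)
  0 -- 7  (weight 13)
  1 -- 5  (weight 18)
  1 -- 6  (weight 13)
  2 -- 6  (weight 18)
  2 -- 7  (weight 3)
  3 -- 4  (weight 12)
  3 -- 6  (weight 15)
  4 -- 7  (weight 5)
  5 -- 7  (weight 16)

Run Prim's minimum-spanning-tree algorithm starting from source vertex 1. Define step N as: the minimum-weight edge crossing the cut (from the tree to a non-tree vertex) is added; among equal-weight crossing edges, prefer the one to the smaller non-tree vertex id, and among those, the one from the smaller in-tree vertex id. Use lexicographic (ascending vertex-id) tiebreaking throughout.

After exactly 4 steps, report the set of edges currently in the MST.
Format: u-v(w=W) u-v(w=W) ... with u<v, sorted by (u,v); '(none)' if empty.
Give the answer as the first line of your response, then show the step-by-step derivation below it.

0-4(w=1) 0-5(w=4) 0-6(w=5) 1-6(w=13)

step 1: add edge 1-6 (w=13); MST = {1-6(w=13)}
step 2: add edge 0-6 (w=5); MST = {0-6(w=5) 1-6(w=13)}
step 3: add edge 0-4 (w=1); MST = {0-4(w=1) 0-6(w=5) 1-6(w=13)}
step 4: add edge 0-5 (w=4); MST = {0-4(w=1) 0-5(w=4) 0-6(w=5) 1-6(w=13)}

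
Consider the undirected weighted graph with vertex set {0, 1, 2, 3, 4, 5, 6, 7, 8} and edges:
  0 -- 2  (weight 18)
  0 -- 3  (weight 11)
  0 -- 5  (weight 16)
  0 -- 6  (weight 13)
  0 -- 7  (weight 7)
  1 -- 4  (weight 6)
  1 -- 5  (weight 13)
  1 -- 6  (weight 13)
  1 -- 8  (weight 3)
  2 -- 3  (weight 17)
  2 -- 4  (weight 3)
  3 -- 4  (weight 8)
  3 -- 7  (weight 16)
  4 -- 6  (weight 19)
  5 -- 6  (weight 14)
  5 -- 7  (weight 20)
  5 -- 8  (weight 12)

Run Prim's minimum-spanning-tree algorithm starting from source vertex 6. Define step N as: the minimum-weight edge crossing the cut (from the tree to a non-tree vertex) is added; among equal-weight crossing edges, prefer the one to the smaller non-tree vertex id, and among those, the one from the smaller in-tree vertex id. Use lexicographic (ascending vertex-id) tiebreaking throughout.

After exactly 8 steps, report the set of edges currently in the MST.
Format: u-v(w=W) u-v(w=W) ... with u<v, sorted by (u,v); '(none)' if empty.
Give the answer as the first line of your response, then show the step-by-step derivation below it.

0-3(w=11) 0-6(w=13) 0-7(w=7) 1-4(w=6) 1-8(w=3) 2-4(w=3) 3-4(w=8) 5-8(w=12)

step 1: add edge 0-6 (w=13); MST = {0-6(w=13)}
step 2: add edge 0-7 (w=7); MST = {0-6(w=13) 0-7(w=7)}
step 3: add edge 0-3 (w=11); MST = {0-3(w=11) 0-6(w=13) 0-7(w=7)}
step 4: add edge 3-4 (w=8); MST = {0-3(w=11) 0-6(w=13) 0-7(w=7) 3-4(w=8)}
step 5: add edge 2-4 (w=3); MST = {0-3(w=11) 0-6(w=13) 0-7(w=7) 2-4(w=3) 3-4(w=8)}
step 6: add edge 1-4 (w=6); MST = {0-3(w=11) 0-6(w=13) 0-7(w=7) 1-4(w=6) 2-4(w=3) 3-4(w=8)}
step 7: add edge 1-8 (w=3); MST = {0-3(w=11) 0-6(w=13) 0-7(w=7) 1-4(w=6) 1-8(w=3) 2-4(w=3) 3-4(w=8)}
step 8: add edge 5-8 (w=12); MST = {0-3(w=11) 0-6(w=13) 0-7(w=7) 1-4(w=6) 1-8(w=3) 2-4(w=3) 3-4(w=8) 5-8(w=12)}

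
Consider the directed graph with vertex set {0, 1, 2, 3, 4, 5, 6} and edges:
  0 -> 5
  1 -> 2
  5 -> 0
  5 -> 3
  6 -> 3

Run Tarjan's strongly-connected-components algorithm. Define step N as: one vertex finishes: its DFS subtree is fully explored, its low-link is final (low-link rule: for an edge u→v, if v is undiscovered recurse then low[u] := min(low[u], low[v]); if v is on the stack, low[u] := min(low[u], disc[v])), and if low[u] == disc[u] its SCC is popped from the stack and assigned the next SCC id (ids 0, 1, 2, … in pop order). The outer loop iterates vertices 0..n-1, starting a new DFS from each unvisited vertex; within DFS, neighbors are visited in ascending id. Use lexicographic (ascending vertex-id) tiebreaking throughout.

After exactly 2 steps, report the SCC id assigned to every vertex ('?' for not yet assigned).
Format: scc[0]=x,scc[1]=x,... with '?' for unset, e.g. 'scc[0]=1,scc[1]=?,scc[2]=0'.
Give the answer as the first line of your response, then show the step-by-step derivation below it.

scc[0]=?,scc[1]=?,scc[2]=?,scc[3]=0,scc[4]=?,scc[5]=?,scc[6]=?

step 1: low=(low[0]=0,low[1]=?,low[2]=?,low[3]=2,low[4]=?,low[5]=0,low[6]=?); scc=(scc[0]=?,scc[1]=?,scc[2]=?,scc[3]=0,scc[4]=?,scc[5]=?,scc[6]=?)
step 2: low=(low[0]=0,low[1]=?,low[2]=?,low[3]=2,low[4]=?,low[5]=0,low[6]=?); scc=(scc[0]=?,scc[1]=?,scc[2]=?,scc[3]=0,scc[4]=?,scc[5]=?,scc[6]=?)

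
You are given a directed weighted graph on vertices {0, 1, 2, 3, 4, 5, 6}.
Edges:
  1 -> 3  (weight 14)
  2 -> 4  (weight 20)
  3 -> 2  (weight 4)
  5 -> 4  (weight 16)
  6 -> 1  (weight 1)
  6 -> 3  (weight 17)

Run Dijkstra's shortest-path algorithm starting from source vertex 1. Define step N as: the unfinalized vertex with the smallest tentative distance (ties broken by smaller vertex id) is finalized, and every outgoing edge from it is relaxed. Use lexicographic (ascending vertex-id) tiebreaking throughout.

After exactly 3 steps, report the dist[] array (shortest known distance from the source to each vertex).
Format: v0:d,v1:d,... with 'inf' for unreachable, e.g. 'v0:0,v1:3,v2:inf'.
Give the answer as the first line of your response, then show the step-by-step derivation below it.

v0:inf,v1:0,v2:18,v3:14,v4:38,v5:inf,v6:inf

step 1: dist = v0:inf,v1:0,v2:inf,v3:14,v4:inf,v5:inf,v6:inf
step 2: dist = v0:inf,v1:0,v2:18,v3:14,v4:inf,v5:inf,v6:inf
step 3: dist = v0:inf,v1:0,v2:18,v3:14,v4:38,v5:inf,v6:inf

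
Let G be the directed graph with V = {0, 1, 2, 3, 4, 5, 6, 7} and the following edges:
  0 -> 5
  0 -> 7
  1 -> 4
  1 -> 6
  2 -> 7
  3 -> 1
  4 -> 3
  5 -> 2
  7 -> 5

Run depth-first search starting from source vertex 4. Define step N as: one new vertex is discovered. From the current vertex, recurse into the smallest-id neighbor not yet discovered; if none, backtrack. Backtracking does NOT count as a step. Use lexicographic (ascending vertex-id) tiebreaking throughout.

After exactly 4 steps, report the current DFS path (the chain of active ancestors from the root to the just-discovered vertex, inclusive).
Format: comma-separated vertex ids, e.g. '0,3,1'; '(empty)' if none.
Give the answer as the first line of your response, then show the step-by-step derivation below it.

4,3,1,6

step 1: discover 4; path=4; order=4
step 2: discover 3; path=4>3; order=4,3
step 3: discover 1; path=4>3>1; order=4,3,1
step 4: discover 6; path=4>3>1>6; order=4,3,1,6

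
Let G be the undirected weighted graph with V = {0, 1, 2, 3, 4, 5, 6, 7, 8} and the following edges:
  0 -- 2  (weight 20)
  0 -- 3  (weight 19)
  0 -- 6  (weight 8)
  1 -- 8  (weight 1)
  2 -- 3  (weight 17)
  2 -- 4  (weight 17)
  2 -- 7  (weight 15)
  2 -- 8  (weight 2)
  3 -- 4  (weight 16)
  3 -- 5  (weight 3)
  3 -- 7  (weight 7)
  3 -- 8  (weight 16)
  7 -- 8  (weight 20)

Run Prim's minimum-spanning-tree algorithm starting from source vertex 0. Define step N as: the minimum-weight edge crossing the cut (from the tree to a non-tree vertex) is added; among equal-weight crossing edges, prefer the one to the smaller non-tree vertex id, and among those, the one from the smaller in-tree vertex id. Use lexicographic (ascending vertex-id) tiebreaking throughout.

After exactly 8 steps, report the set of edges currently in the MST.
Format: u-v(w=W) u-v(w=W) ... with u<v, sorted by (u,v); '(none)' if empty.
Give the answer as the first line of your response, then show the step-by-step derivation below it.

0-3(w=19) 0-6(w=8) 1-8(w=1) 2-7(w=15) 2-8(w=2) 3-4(w=16) 3-5(w=3) 3-7(w=7)

step 1: add edge 0-6 (w=8); MST = {0-6(w=8)}
step 2: add edge 0-3 (w=19); MST = {0-3(w=19) 0-6(w=8)}
step 3: add edge 3-5 (w=3); MST = {0-3(w=19) 0-6(w=8) 3-5(w=3)}
step 4: add edge 3-7 (w=7); MST = {0-3(w=19) 0-6(w=8) 3-5(w=3) 3-7(w=7)}
step 5: add edge 2-7 (w=15); MST = {0-3(w=19) 0-6(w=8) 2-7(w=15) 3-5(w=3) 3-7(w=7)}
step 6: add edge 2-8 (w=2); MST = {0-3(w=19) 0-6(w=8) 2-7(w=15) 2-8(w=2) 3-5(w=3) 3-7(w=7)}
step 7: add edge 1-8 (w=1); MST = {0-3(w=19) 0-6(w=8) 1-8(w=1) 2-7(w=15) 2-8(w=2) 3-5(w=3) 3-7(w=7)}
step 8: add edge 3-4 (w=16); MST = {0-3(w=19) 0-6(w=8) 1-8(w=1) 2-7(w=15) 2-8(w=2) 3-4(w=16) 3-5(w=3) 3-7(w=7)}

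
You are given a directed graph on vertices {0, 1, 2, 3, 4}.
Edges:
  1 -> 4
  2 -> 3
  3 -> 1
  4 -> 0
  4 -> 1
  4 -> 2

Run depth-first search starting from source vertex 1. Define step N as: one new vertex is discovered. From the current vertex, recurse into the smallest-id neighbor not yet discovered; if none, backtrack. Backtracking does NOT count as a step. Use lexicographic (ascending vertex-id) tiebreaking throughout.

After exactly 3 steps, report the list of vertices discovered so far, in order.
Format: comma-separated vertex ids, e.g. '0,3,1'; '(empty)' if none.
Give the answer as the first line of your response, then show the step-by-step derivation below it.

1,4,0

step 1: discover 1; path=1; order=1
step 2: discover 4; path=1>4; order=1,4
step 3: discover 0; path=1>4>0; order=1,4,0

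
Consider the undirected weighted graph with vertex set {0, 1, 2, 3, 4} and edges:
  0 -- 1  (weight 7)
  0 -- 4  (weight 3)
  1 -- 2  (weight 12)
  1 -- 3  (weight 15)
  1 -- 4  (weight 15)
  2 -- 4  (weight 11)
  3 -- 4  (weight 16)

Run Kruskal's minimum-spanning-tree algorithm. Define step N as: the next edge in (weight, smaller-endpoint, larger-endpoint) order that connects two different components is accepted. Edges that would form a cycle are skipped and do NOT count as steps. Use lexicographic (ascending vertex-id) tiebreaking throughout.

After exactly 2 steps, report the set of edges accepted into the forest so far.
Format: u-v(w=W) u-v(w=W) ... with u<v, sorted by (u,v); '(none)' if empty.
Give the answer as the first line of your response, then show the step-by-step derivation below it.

0-1(w=7) 0-4(w=3)

step 1: add edge 0-4 (w=3); MST = {0-4(w=3)}
step 2: add edge 0-1 (w=7); MST = {0-1(w=7) 0-4(w=3)}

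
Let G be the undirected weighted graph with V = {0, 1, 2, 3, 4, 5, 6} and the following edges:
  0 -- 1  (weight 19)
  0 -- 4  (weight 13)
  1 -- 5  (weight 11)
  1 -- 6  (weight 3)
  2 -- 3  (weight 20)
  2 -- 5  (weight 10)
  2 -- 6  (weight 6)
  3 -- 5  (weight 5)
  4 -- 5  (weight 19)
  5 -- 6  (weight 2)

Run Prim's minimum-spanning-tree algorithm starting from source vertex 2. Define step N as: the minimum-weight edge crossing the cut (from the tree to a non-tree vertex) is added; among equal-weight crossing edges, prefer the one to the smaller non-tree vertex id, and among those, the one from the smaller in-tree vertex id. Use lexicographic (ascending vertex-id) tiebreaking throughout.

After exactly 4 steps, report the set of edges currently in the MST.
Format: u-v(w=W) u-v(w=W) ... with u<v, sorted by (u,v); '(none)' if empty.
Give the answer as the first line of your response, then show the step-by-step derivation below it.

1-6(w=3) 2-6(w=6) 3-5(w=5) 5-6(w=2)

step 1: add edge 2-6 (w=6); MST = {2-6(w=6)}
step 2: add edge 5-6 (w=2); MST = {2-6(w=6) 5-6(w=2)}
step 3: add edge 1-6 (w=3); MST = {1-6(w=3) 2-6(w=6) 5-6(w=2)}
step 4: add edge 3-5 (w=5); MST = {1-6(w=3) 2-6(w=6) 3-5(w=5) 5-6(w=2)}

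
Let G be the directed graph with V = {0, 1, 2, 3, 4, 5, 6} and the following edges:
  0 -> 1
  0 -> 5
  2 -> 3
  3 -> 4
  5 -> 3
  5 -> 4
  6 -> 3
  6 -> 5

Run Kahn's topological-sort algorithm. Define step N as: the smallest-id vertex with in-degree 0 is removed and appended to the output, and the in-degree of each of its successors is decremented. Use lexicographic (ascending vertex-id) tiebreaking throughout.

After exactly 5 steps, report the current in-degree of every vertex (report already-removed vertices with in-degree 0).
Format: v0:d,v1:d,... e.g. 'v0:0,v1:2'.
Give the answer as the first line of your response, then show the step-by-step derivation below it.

v0:0,v1:0,v2:0,v3:0,v4:1,v5:0,v6:0

step 1: output 0; order=[0]; indeg=(0,0,0,3,2,1,0)
step 2: output 1; order=[0,1]; indeg=(0,0,0,3,2,1,0)
step 3: output 2; order=[0,1,2]; indeg=(0,0,0,2,2,1,0)
step 4: output 6; order=[0,1,2,6]; indeg=(0,0,0,1,2,0,0)
step 5: output 5; order=[0,1,2,6,5]; indeg=(0,0,0,0,1,0,0)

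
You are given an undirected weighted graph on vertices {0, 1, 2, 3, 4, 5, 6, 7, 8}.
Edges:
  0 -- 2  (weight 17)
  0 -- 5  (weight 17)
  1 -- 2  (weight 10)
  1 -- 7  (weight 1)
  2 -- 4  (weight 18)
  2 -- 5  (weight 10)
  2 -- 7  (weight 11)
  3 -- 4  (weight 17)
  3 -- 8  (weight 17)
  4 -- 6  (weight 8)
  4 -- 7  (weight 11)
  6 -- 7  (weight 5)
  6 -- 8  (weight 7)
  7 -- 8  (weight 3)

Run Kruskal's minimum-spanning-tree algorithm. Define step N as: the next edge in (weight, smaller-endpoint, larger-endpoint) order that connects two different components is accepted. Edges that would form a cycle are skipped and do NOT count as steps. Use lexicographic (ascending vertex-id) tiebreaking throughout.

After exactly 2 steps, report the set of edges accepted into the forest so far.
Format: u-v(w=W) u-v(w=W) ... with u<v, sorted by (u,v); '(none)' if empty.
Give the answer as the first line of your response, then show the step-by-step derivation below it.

1-7(w=1) 7-8(w=3)

step 1: add edge 1-7 (w=1); MST = {1-7(w=1)}
step 2: add edge 7-8 (w=3); MST = {1-7(w=1) 7-8(w=3)}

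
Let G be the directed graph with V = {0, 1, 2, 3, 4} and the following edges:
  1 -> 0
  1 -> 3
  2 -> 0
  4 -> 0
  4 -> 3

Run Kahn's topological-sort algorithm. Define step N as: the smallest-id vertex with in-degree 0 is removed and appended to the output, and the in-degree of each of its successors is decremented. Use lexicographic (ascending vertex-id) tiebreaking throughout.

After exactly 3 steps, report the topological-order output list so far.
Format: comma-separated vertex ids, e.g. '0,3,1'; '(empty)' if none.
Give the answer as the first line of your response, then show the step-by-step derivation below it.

1,2,4

step 1: output 1; order=[1]; indeg=(2,0,0,1,0)
step 2: output 2; order=[1,2]; indeg=(1,0,0,1,0)
step 3: output 4; order=[1,2,4]; indeg=(0,0,0,0,0)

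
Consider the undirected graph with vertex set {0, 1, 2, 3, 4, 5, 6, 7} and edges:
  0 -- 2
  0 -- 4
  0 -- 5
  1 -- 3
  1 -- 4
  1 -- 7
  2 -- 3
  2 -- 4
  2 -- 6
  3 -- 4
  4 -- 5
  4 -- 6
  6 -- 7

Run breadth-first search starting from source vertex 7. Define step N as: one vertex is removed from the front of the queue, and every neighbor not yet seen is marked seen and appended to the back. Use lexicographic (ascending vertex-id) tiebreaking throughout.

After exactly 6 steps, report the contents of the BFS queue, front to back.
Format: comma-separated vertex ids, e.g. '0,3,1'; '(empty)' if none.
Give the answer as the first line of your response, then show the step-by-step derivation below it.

0,5

step 1: dequeue 7; queue=[1,6]; order=7
step 2: dequeue 1; queue=[6,3,4]; order=7,1
step 3: dequeue 6; queue=[3,4,2]; order=7,1,6
step 4: dequeue 3; queue=[4,2]; order=7,1,6,3
step 5: dequeue 4; queue=[2,0,5]; order=7,1,6,3,4
step 6: dequeue 2; queue=[0,5]; order=7,1,6,3,4,2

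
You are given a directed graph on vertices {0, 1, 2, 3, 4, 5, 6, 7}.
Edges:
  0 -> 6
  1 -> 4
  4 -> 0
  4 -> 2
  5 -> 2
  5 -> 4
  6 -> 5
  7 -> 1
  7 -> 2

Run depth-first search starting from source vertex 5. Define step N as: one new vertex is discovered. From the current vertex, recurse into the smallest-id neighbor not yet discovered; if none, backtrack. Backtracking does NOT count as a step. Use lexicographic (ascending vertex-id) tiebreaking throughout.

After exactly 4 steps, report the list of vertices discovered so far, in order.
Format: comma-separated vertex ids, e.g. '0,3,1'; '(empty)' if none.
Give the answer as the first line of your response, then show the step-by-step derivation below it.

5,2,4,0

step 1: discover 5; path=5; order=5
step 2: discover 2; path=5>2; order=5,2
step 3: discover 4; path=5>4; order=5,2,4
step 4: discover 0; path=5>4>0; order=5,2,4,0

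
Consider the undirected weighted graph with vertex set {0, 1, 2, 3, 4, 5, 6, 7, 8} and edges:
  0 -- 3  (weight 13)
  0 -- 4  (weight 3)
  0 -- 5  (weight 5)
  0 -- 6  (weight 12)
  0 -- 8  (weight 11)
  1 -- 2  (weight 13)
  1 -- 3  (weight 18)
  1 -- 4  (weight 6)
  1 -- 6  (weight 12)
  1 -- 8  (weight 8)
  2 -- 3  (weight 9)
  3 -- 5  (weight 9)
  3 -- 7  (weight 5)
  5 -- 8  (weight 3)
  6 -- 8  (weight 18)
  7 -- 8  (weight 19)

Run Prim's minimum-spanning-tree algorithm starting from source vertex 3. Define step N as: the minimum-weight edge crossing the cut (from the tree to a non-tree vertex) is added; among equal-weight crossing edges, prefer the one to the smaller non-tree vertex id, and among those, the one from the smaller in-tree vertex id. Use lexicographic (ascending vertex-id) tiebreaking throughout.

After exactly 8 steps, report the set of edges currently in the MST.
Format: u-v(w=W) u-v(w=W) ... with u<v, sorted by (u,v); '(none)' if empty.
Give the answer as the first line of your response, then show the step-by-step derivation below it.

0-4(w=3) 0-5(w=5) 0-6(w=12) 1-4(w=6) 2-3(w=9) 3-5(w=9) 3-7(w=5) 5-8(w=3)

step 1: add edge 3-7 (w=5); MST = {3-7(w=5)}
step 2: add edge 2-3 (w=9); MST = {2-3(w=9) 3-7(w=5)}
step 3: add edge 3-5 (w=9); MST = {2-3(w=9) 3-5(w=9) 3-7(w=5)}
step 4: add edge 5-8 (w=3); MST = {2-3(w=9) 3-5(w=9) 3-7(w=5) 5-8(w=3)}
step 5: add edge 0-5 (w=5); MST = {0-5(w=5) 2-3(w=9) 3-5(w=9) 3-7(w=5) 5-8(w=3)}
step 6: add edge 0-4 (w=3); MST = {0-4(w=3) 0-5(w=5) 2-3(w=9) 3-5(w=9) 3-7(w=5) 5-8(w=3)}
step 7: add edge 1-4 (w=6); MST = {0-4(w=3) 0-5(w=5) 1-4(w=6) 2-3(w=9) 3-5(w=9) 3-7(w=5) 5-8(w=3)}
step 8: add edge 0-6 (w=12); MST = {0-4(w=3) 0-5(w=5) 0-6(w=12) 1-4(w=6) 2-3(w=9) 3-5(w=9) 3-7(w=5) 5-8(w=3)}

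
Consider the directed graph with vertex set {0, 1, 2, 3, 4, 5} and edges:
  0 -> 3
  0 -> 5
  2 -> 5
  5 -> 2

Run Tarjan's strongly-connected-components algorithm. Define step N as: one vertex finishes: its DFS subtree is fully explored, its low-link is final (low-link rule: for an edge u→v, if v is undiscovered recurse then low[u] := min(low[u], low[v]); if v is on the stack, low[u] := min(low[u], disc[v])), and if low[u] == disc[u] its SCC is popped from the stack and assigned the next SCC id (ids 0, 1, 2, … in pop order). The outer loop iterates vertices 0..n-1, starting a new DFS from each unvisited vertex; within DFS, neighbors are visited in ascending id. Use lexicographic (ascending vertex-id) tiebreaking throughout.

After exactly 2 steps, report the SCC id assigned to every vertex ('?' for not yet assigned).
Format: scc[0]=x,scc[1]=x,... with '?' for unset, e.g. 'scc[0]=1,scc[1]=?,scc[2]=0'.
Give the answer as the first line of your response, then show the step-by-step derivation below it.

scc[0]=?,scc[1]=?,scc[2]=?,scc[3]=0,scc[4]=?,scc[5]=?

step 1: low=(low[0]=0,low[1]=?,low[2]=?,low[3]=1,low[4]=?,low[5]=?); scc=(scc[0]=?,scc[1]=?,scc[2]=?,scc[3]=0,scc[4]=?,scc[5]=?)
step 2: low=(low[0]=0,low[1]=?,low[2]=2,low[3]=1,low[4]=?,low[5]=2); scc=(scc[0]=?,scc[1]=?,scc[2]=?,scc[3]=0,scc[4]=?,scc[5]=?)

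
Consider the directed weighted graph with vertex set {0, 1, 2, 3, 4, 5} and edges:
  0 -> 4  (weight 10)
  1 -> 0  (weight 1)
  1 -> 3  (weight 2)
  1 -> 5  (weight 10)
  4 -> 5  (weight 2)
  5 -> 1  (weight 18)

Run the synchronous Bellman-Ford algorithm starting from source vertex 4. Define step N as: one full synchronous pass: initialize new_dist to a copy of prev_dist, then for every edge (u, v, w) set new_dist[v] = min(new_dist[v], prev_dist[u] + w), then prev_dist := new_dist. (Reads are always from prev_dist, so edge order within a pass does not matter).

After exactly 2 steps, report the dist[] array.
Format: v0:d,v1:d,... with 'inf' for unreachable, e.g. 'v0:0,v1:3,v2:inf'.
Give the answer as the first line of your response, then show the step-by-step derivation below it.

v0:inf,v1:20,v2:inf,v3:inf,v4:0,v5:2

step 1: dist = v0:inf,v1:inf,v2:inf,v3:inf,v4:0,v5:2
step 2: dist = v0:inf,v1:20,v2:inf,v3:inf,v4:0,v5:2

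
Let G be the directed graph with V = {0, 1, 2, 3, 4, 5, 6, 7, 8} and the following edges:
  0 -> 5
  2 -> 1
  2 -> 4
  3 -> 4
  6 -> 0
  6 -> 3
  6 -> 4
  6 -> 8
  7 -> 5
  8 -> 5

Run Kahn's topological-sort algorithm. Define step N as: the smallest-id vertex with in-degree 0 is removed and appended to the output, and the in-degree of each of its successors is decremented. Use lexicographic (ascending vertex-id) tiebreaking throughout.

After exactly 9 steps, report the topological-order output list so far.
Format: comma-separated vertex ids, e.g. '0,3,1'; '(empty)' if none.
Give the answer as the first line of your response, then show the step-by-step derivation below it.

2,1,6,0,3,4,7,8,5

step 1: output 2; order=[2]; indeg=(1,0,0,1,2,3,0,0,1)
step 2: output 1; order=[2,1]; indeg=(1,0,0,1,2,3,0,0,1)
step 3: output 6; order=[2,1,6]; indeg=(0,0,0,0,1,3,0,0,0)
step 4: output 0; order=[2,1,6,0]; indeg=(0,0,0,0,1,2,0,0,0)
step 5: output 3; order=[2,1,6,0,3]; indeg=(0,0,0,0,0,2,0,0,0)
step 6: output 4; order=[2,1,6,0,3,4]; indeg=(0,0,0,0,0,2,0,0,0)
step 7: output 7; order=[2,1,6,0,3,4,7]; indeg=(0,0,0,0,0,1,0,0,0)
step 8: output 8; order=[2,1,6,0,3,4,7,8]; indeg=(0,0,0,0,0,0,0,0,0)
step 9: output 5; order=[2,1,6,0,3,4,7,8,5]; indeg=(0,0,0,0,0,0,0,0,0)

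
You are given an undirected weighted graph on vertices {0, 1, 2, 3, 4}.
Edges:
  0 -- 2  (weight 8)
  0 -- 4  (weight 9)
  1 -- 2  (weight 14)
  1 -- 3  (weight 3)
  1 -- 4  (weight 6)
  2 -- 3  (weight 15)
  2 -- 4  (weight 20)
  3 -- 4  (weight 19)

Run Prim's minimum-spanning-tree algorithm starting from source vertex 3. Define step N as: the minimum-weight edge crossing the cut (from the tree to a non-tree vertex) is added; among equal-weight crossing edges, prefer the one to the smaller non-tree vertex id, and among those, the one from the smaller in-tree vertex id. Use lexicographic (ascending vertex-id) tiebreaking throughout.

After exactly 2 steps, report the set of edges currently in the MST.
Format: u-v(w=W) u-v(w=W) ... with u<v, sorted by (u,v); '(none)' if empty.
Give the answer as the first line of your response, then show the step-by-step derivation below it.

1-3(w=3) 1-4(w=6)

step 1: add edge 1-3 (w=3); MST = {1-3(w=3)}
step 2: add edge 1-4 (w=6); MST = {1-3(w=3) 1-4(w=6)}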